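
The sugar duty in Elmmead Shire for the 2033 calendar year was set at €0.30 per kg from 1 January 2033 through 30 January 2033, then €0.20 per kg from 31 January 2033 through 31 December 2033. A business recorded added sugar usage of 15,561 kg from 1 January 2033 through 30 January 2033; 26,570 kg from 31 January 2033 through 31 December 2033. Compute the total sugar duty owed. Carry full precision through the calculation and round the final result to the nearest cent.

1 January – 30 January 2033: 15,561 kg at €0.30/kg → €4,668.30
31 January – 31 December 2033: 26,570 kg at €0.20/kg → €5,314.00

€9,982.30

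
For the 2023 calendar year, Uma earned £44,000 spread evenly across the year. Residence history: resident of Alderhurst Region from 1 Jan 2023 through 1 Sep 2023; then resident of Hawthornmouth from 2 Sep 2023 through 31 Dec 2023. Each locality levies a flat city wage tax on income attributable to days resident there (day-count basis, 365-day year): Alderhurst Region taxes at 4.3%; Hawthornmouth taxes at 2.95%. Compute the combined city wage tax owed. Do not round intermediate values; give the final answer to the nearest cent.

Alderhurst Region, 1 Jan – 1 Sep 2023: 244 days → £44,000 × 4.3% × 244/365 = £1,264.7890
Hawthornmouth, 2 Sep – 31 Dec 2023: 121 days → £44,000 × 2.95% × 121/365 = £430.2959
Total = £1,695.0849

£1,695.08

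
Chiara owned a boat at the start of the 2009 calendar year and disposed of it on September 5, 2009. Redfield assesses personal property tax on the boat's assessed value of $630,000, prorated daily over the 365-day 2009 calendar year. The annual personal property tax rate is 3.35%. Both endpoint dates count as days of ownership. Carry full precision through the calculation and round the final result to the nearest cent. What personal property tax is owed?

Days held (January 1 – September 5, 2009): 248 out of 365
Tax = $630,000 × 3.35% × 248/365 = $14,339.8356

$14,339.84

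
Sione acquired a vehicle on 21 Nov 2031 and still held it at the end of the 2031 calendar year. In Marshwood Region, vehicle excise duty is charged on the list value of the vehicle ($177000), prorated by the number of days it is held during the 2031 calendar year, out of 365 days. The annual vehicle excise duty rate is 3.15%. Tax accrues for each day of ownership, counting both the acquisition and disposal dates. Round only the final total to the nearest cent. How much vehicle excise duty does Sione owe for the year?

Days held (21 Nov – 31 Dec 2031): 41 out of 365
Tax = $177000 × 3.15% × 41/365 = $626.2890

$626.29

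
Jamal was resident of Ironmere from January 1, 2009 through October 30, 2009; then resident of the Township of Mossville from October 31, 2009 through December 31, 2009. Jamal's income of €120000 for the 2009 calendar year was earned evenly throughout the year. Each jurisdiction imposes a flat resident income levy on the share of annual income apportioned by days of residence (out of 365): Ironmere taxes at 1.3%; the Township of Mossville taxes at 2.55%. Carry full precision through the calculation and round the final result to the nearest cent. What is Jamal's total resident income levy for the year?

Ironmere, January 1 – October 30, 2009: 303 days → €120000 × 1.3% × 303/365 = €1295.0137
The Township of Mossville, October 31 – December 31, 2009: 62 days → €120000 × 2.55% × 62/365 = €519.7808
Total = €1814.7945

€1814.79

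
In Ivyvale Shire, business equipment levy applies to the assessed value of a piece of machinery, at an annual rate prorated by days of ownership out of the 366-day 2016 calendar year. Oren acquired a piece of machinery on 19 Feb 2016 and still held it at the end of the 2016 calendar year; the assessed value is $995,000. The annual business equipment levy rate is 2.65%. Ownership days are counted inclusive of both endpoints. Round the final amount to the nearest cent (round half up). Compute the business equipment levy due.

Days held (19 Feb – 31 Dec 2016): 317 out of 366
Tax = $995,000 × 2.65% × 317/366 = $22,837.4249

$22,837.42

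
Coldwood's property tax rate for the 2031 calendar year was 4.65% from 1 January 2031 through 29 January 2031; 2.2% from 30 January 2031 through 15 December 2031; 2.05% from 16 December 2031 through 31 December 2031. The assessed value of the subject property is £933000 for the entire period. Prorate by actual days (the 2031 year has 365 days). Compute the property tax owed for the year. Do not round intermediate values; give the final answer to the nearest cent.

£22280.81

1 January – 29 January 2031: 29 days at 4.65% → £933000 × 4.65% × 29/365 = £3446.9877
30 January – 15 December 2031: 320 days at 2.2% → £933000 × 2.2% × 320/365 = £17995.3973
16 December – 31 December 2031: 16 days at 2.05% → £933000 × 2.05% × 16/365 = £838.4219
Total = £22280.8068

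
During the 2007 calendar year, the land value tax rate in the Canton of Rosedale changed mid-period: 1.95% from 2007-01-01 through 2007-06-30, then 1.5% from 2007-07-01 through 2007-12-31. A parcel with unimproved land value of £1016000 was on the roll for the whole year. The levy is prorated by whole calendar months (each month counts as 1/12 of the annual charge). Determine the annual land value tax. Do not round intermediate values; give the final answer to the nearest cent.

£17526.00

2007-01-01 to 2007-06-30: 6 months at 1.95% → £1016000 × 1.95% × 6/12 = £9906.0000
2007-07-01 to 2007-12-31: 6 months at 1.5% → £1016000 × 1.5% × 6/12 = £7620.0000
Total = £17526.0000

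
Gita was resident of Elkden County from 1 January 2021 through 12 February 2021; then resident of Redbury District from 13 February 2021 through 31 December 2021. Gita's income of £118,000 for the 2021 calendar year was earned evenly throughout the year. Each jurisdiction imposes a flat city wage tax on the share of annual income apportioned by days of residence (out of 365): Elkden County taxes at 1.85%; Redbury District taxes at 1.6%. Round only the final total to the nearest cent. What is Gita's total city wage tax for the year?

Elkden County, 1 January – 12 February 2021: 43 days → £118,000 × 1.85% × 43/365 = £257.1753
Redbury District, 13 February – 31 December 2021: 322 days → £118,000 × 1.6% × 322/365 = £1,665.5781
Total = £1,922.7534

£1,922.75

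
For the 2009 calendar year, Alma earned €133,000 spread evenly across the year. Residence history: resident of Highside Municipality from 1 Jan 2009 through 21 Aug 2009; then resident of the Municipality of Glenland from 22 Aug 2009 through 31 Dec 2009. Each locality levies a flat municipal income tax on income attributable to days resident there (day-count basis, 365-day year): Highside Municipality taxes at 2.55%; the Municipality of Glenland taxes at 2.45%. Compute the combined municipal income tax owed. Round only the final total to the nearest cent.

€3,343.40

Highside Municipality, 1 Jan – 21 Aug 2009: 233 days → €133,000 × 2.55% × 233/365 = €2,164.9849
The Municipality of Glenland, 22 Aug – 31 Dec 2009: 132 days → €133,000 × 2.45% × 132/365 = €1,178.4164
Total = €3,343.4014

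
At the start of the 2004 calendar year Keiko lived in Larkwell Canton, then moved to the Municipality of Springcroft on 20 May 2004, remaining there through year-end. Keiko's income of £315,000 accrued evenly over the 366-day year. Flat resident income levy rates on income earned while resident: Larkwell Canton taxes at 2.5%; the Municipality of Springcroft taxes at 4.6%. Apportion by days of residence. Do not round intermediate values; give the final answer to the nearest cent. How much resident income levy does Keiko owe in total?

£11,959.67

Larkwell Canton, 1 January – 19 May 2004: 140 days → £315,000 × 2.5% × 140/366 = £3,012.2951
The Municipality of Springcroft, 20 May – 31 December 2004: 226 days → £315,000 × 4.6% × 226/366 = £8,947.3770
Total = £11,959.6721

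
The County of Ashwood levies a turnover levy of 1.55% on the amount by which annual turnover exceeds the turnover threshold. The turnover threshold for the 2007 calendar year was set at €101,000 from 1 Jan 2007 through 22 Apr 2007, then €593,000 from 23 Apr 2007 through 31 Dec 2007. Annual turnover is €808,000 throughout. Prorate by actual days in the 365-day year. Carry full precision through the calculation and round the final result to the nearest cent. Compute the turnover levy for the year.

1 Jan – 22 Apr 2007: 112 days, exemption €101,000 → (€808,000 − €101,000) × 1.55% × 112/365 = €3,362.6082
23 Apr – 31 Dec 2007: 253 days, exemption €593,000 → (€808,000 − €593,000) × 1.55% × 253/365 = €2,309.9247
Total = €5,672.5329

€5,672.53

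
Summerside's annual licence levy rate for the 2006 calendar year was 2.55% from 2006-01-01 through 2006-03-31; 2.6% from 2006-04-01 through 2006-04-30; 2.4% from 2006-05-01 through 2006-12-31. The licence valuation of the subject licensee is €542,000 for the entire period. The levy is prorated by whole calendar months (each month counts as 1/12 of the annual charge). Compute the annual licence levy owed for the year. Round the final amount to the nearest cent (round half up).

2006-01-01 to 2006-03-31: 3 months at 2.55% → €542,000 × 2.55% × 3/12 = €3,455.2500
2006-04-01 to 2006-04-30: 1 month at 2.6% → €542,000 × 2.6% × 1/12 = €1,174.3333
2006-05-01 to 2006-12-31: 8 months at 2.4% → €542,000 × 2.4% × 8/12 = €8,672.0000
Total = €13,301.5833

€13,301.58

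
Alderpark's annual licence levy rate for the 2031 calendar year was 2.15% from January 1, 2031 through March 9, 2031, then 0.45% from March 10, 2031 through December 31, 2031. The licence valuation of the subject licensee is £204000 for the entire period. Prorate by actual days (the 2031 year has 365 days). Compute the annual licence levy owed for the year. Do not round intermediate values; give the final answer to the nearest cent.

£1564.09

January 1 – March 9, 2031: 68 days at 2.15% → £204000 × 2.15% × 68/365 = £817.1178
March 10 – December 31, 2031: 297 days at 0.45% → £204000 × 0.45% × 297/365 = £746.9753
Total = £1564.0932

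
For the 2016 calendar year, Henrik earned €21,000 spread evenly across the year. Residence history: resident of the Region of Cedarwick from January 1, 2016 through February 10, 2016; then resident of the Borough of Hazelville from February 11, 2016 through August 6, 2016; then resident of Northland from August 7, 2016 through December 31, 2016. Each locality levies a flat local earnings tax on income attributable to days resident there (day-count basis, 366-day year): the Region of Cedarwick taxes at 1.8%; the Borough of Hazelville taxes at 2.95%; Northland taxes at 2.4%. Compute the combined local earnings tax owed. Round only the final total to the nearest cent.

€546.06

The Region of Cedarwick, January 1 – February 10, 2016: 41 days → €21,000 × 1.8% × 41/366 = €42.3443
The Borough of Hazelville, February 11 – August 6, 2016: 178 days → €21,000 × 2.95% × 178/366 = €301.2869
Northland, August 7 – December 31, 2016: 147 days → €21,000 × 2.4% × 147/366 = €202.4262
Total = €546.0574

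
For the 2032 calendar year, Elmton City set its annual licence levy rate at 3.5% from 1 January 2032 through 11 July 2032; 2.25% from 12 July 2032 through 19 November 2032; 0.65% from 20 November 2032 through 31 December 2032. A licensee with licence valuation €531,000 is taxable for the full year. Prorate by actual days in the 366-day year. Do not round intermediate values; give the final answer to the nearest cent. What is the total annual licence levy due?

€14,472.65

1 January – 11 July 2032: 193 days at 3.5% → €531,000 × 3.5% × 193/366 = €9,800.2869
12 July – 19 November 2032: 131 days at 2.25% → €531,000 × 2.25% × 131/366 = €4,276.2910
20 November – 31 December 2032: 42 days at 0.65% → €531,000 × 0.65% × 42/366 = €396.0738
Total = €14,472.6516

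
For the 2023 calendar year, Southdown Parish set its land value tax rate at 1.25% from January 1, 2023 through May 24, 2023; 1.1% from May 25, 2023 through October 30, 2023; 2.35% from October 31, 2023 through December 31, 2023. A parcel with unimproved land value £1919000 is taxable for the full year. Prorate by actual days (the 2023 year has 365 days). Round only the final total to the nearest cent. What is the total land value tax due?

£26319.22

January 1 – May 24, 2023: 144 days at 1.25% → £1919000 × 1.25% × 144/365 = £9463.5616
May 25 – October 30, 2023: 159 days at 1.1% → £1919000 × 1.1% × 159/365 = £9195.4274
October 31 – December 31, 2023: 62 days at 2.35% → £1919000 × 2.35% × 62/365 = £7660.2274
Total = £26319.2164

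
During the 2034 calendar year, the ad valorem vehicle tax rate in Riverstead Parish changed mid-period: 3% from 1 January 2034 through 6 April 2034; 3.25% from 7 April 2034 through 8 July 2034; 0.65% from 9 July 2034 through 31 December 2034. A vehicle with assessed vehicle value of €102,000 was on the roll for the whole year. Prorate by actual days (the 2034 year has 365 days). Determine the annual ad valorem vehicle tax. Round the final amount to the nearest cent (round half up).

1 January – 6 April 2034: 96 days at 3% → €102,000 × 3% × 96/365 = €804.8219
7 April – 8 July 2034: 93 days at 3.25% → €102,000 × 3.25% × 93/365 = €844.6438
9 July – 31 December 2034: 176 days at 0.65% → €102,000 × 0.65% × 176/365 = €319.6932
Total = €1,969.1589

€1,969.16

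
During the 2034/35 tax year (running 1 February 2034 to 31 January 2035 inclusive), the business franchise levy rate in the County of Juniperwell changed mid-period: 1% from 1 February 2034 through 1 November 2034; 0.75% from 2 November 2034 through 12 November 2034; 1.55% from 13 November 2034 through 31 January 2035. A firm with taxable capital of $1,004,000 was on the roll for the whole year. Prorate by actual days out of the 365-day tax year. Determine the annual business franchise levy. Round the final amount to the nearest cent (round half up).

$11,174.66

1 February – 1 November 2034: 274 days at 1% → $1,004,000 × 1% × 274/365 = $7,536.8767
2 November – 12 November 2034: 11 days at 0.75% → $1,004,000 × 0.75% × 11/365 = $226.9315
13 November 2034 – 31 January 2035: 80 days at 1.55% → $1,004,000 × 1.55% × 80/365 = $3,410.8493
Total = $11,174.6575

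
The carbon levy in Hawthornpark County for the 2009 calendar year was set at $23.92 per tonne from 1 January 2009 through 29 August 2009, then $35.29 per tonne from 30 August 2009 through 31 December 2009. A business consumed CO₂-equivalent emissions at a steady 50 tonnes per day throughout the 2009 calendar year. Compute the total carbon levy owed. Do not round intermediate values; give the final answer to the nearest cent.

$507,034.00

1 January – 29 August 2009: 241 days × 50 tonnes/day = 12,050 tonnes at $23.92/tonne → $288,236.00
30 August – 31 December 2009: 124 days × 50 tonnes/day = 6,200 tonnes at $35.29/tonne → $218,798.00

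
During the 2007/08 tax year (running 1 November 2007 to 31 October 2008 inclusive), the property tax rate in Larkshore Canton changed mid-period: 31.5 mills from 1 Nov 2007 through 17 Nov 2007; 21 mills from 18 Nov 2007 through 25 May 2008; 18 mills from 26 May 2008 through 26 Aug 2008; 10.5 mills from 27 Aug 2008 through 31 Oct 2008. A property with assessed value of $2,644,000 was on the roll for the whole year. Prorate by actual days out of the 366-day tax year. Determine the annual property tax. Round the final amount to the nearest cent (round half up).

$49,791.72

1 Nov – 17 Nov 2007: 17 days at 31.5 mills → $2,644,000 × 3.15% × 17/366 = $3,868.4754
18 Nov 2007 – 25 May 2008: 190 days at 21 mills → $2,644,000 × 2.1% × 190/366 = $28,823.9344
26 May – 26 Aug 2008: 93 days at 18 mills → $2,644,000 × 1.8% × 93/366 = $12,093.0492
27 Aug – 31 Oct 2008: 66 days at 10.5 mills → $2,644,000 × 1.05% × 66/366 = $5,006.2623
Total = $49,791.7213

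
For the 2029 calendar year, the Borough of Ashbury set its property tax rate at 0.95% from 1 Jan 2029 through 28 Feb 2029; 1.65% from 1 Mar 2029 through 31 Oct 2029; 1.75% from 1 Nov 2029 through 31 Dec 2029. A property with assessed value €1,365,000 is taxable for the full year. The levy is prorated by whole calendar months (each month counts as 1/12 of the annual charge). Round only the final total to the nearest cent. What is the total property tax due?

€21,157.50

1 Jan – 28 Feb 2029: 2 months at 0.95% → €1,365,000 × 0.95% × 2/12 = €2,161.2500
1 Mar – 31 Oct 2029: 8 months at 1.65% → €1,365,000 × 1.65% × 8/12 = €15,015.0000
1 Nov – 31 Dec 2029: 2 months at 1.75% → €1,365,000 × 1.75% × 2/12 = €3,981.2500
Total = €21,157.5000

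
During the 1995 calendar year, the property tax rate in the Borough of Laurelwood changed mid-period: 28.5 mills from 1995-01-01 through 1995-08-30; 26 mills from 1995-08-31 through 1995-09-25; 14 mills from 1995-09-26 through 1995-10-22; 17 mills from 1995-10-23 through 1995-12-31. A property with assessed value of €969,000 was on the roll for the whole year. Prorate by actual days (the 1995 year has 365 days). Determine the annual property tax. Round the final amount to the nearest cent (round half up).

€24,267.48

1995-01-01 to 1995-08-30: 242 days at 28.5 mills → €969,000 × 2.85% × 242/365 = €18,310.1178
1995-08-31 to 1995-09-25: 26 days at 26 mills → €969,000 × 2.6% × 26/365 = €1,794.6411
1995-09-26 to 1995-10-22: 27 days at 14 mills → €969,000 × 1.4% × 27/365 = €1,003.5123
1995-10-23 to 1995-12-31: 70 days at 17 mills → €969,000 × 1.7% × 70/365 = €3,159.2055
Total = €24,267.4767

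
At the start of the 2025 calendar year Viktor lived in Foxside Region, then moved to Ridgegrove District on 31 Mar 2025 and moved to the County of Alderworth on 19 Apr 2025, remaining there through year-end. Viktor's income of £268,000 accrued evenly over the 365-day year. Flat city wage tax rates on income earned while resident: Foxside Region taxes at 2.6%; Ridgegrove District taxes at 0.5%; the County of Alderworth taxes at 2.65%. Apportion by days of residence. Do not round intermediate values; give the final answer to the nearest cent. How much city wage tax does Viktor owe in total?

£6,769.39

Foxside Region, 1 Jan – 30 Mar 2025: 89 days → £268,000 × 2.6% × 89/365 = £1,699.0466
Ridgegrove District, 31 Mar – 18 Apr 2025: 19 days → £268,000 × 0.5% × 19/365 = £69.7534
The County of Alderworth, 19 Apr – 31 Dec 2025: 257 days → £268,000 × 2.65% × 257/365 = £5,000.5863
Total = £6,769.3863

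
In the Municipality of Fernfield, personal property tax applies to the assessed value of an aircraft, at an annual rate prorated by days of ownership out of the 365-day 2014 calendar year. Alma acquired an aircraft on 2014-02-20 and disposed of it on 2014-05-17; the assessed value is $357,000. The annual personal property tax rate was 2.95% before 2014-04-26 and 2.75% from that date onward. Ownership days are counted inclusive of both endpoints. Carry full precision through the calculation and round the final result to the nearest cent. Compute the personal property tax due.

2014-02-20 to 2014-04-25: 65 days at 2.95% → $357,000 × 2.95% × 65/365 = $1,875.4726
2014-04-26 to 2014-05-17: 22 days at 2.75% → $357,000 × 2.75% × 22/365 = $591.7397
Total = $2,467.2123

$2,467.21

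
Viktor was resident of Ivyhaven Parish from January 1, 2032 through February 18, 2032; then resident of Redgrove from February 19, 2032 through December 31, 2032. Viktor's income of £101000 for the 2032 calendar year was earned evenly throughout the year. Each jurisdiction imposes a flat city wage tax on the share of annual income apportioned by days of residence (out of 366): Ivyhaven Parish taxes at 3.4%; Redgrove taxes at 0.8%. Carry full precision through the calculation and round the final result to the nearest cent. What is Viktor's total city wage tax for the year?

Ivyhaven Parish, January 1 – February 18, 2032: 49 days → £101000 × 3.4% × 49/366 = £459.7432
Redgrove, February 19 – December 31, 2032: 317 days → £101000 × 0.8% × 317/366 = £699.8251
Total = £1159.5683

£1159.57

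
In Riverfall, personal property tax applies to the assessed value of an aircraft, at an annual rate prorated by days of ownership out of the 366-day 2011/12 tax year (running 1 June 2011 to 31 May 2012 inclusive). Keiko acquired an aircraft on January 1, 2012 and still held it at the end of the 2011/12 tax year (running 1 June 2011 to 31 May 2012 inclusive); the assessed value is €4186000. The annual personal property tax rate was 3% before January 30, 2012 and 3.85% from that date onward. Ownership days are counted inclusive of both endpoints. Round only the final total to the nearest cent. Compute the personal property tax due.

January 1 – January 29, 2012: 29 days at 3% → €4186000 × 3% × 29/366 = €9950.3279
January 30 – May 31, 2012: 123 days at 3.85% → €4186000 × 3.85% × 123/366 = €54160.6639
Total = €64110.9918

€64110.99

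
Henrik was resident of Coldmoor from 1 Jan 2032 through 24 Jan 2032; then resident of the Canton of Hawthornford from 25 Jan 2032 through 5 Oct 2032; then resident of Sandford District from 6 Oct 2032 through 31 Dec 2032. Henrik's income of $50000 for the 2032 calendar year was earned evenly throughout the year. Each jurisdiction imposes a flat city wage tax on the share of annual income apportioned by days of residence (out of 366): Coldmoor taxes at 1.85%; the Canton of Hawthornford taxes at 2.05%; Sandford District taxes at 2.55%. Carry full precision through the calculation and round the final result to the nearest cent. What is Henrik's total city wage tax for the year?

$1077.87

Coldmoor, 1 Jan – 24 Jan 2032: 24 days → $50000 × 1.85% × 24/366 = $60.6557
The Canton of Hawthornford, 25 Jan – 5 Oct 2032: 255 days → $50000 × 2.05% × 255/366 = $714.1393
Sandford District, 6 Oct – 31 Dec 2032: 87 days → $50000 × 2.55% × 87/366 = $303.0738
Total = $1077.8689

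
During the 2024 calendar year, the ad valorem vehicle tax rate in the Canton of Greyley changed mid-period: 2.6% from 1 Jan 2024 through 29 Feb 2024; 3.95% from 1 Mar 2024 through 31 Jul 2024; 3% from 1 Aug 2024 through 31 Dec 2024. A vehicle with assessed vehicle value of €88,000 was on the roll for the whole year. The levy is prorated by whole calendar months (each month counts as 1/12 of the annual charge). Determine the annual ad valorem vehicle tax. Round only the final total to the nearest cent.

1 Jan – 29 Feb 2024: 2 months at 2.6% → €88,000 × 2.6% × 2/12 = €381.3333
1 Mar – 31 Jul 2024: 5 months at 3.95% → €88,000 × 3.95% × 5/12 = €1,448.3333
1 Aug – 31 Dec 2024: 5 months at 3% → €88,000 × 3% × 5/12 = €1,100.0000
Total = €2,929.6667

€2,929.67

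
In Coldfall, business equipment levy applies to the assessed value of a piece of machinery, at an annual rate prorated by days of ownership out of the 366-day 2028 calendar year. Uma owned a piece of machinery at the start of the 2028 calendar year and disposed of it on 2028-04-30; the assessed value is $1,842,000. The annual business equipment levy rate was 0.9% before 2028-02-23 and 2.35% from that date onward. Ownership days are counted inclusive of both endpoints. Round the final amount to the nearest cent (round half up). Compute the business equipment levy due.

$10,443.03

2028-01-01 to 2028-02-22: 53 days at 0.9% → $1,842,000 × 0.9% × 53/366 = $2,400.6393
2028-02-23 to 2028-04-30: 68 days at 2.35% → $1,842,000 × 2.35% × 68/366 = $8,042.3934
Total = $10,443.0328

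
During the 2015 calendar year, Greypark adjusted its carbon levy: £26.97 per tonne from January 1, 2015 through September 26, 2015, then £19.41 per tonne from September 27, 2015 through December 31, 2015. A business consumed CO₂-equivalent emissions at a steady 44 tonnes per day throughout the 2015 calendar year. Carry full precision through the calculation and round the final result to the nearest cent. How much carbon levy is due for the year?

January 1 – September 26, 2015: 269 days × 44 tonnes/day = 11,836 tonnes at £26.97/tonne → £319,216.92
September 27 – December 31, 2015: 96 days × 44 tonnes/day = 4,224 tonnes at £19.41/tonne → £81,987.84

£401,204.76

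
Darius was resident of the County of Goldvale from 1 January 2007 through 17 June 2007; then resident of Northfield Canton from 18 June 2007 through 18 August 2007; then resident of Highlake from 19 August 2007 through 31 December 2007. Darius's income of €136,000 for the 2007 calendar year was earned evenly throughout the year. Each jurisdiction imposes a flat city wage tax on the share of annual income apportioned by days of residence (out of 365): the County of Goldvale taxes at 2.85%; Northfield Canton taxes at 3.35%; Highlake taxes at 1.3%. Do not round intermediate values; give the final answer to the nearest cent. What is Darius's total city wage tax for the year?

The County of Goldvale, 1 January – 17 June 2007: 168 days → €136,000 × 2.85% × 168/365 = €1,784.0219
Northfield Canton, 18 June – 18 August 2007: 62 days → €136,000 × 3.35% × 62/365 = €773.8959
Highlake, 19 August – 31 December 2007: 135 days → €136,000 × 1.3% × 135/365 = €653.9178
Total = €3,211.8356

€3,211.84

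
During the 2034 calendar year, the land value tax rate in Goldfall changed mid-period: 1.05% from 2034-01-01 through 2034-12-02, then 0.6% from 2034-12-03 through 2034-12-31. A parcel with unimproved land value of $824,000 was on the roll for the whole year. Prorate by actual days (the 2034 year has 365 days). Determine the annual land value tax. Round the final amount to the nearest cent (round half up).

$8,357.39

2034-01-01 to 2034-12-02: 336 days at 1.05% → $824,000 × 1.05% × 336/365 = $7,964.5808
2034-12-03 to 2034-12-31: 29 days at 0.6% → $824,000 × 0.6% × 29/365 = $392.8110
Total = $8,357.3918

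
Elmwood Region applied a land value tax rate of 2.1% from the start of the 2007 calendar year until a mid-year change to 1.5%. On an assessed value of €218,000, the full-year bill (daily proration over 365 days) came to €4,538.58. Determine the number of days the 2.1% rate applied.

354 days

Let d = days at the first rate; then 365 − d days at the second rate.
€218,000 × [2.1%·d + 1.5%·(365−d)] / 365 = €4,538.58
Solving gives d = 354, so the new rate took effect on December 21, 2007.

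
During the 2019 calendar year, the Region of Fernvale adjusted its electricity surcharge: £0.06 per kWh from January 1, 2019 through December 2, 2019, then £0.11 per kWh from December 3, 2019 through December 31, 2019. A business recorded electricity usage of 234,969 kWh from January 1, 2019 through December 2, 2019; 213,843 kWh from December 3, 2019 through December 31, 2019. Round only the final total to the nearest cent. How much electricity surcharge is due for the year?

£37,620.87

January 1 – December 2, 2019: 234,969 kWh at £0.06/kWh → £14,098.14
December 3 – December 31, 2019: 213,843 kWh at £0.11/kWh → £23,522.73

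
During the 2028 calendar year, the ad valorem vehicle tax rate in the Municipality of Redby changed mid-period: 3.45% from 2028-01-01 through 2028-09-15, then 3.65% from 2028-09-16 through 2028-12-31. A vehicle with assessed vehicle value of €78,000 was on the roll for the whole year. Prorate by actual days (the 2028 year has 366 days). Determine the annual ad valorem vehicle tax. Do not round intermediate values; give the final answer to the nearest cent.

€2,736.61

2028-01-01 to 2028-09-15: 259 days at 3.45% → €78,000 × 3.45% × 259/366 = €1,904.2869
2028-09-16 to 2028-12-31: 107 days at 3.65% → €78,000 × 3.65% × 107/366 = €832.3197
Total = €2,736.6066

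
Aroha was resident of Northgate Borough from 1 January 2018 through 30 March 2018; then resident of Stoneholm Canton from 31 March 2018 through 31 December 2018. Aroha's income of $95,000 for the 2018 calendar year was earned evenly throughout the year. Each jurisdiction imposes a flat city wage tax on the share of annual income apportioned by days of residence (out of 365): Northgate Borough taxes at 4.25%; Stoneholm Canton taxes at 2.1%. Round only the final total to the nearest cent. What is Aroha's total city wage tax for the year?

$2,493.03

Northgate Borough, 1 January – 30 March 2018: 89 days → $95,000 × 4.25% × 89/365 = $984.4863
Stoneholm Canton, 31 March – 31 December 2018: 276 days → $95,000 × 2.1% × 276/365 = $1,508.5479
Total = $2,493.0342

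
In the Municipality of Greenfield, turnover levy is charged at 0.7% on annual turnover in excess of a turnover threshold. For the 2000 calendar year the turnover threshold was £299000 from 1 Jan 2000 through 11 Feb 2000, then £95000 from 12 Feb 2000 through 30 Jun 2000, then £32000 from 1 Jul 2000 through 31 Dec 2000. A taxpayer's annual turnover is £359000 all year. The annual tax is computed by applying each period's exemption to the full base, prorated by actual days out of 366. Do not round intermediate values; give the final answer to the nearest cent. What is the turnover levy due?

1 Jan – 11 Feb 2000: 42 days, exemption £299000 → (£359000 − £299000) × 0.7% × 42/366 = £48.1967
12 Feb – 30 Jun 2000: 140 days, exemption £95000 → (£359000 − £95000) × 0.7% × 140/366 = £706.8852
1 Jul – 31 Dec 2000: 184 days, exemption £32000 → (£359000 − £32000) × 0.7% × 184/366 = £1150.7541
Total = £1905.8361

£1905.84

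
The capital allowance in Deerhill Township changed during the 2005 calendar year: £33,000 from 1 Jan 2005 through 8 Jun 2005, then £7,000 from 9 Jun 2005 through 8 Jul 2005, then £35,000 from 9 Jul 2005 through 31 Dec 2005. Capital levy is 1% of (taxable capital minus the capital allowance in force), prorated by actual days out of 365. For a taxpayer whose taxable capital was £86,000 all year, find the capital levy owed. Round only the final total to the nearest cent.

1 Jan – 8 Jun 2005: 159 days, exemption £33,000 → (£86,000 − £33,000) × 1% × 159/365 = £230.8767
9 Jun – 8 Jul 2005: 30 days, exemption £7,000 → (£86,000 − £7,000) × 1% × 30/365 = £64.9315
9 Jul – 31 Dec 2005: 176 days, exemption £35,000 → (£86,000 − £35,000) × 1% × 176/365 = £245.9178
Total = £541.7260

£541.73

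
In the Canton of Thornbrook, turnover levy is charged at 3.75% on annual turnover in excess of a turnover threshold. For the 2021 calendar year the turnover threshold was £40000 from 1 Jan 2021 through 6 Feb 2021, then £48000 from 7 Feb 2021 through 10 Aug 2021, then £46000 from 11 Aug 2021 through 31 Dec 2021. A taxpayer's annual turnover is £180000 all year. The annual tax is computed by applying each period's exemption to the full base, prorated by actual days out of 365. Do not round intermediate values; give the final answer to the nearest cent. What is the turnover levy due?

1 Jan – 6 Feb 2021: 37 days, exemption £40000 → (£180000 − £40000) × 3.75% × 37/365 = £532.1918
7 Feb – 10 Aug 2021: 185 days, exemption £48000 → (£180000 − £48000) × 3.75% × 185/365 = £2508.9041
11 Aug – 31 Dec 2021: 143 days, exemption £46000 → (£180000 − £46000) × 3.75% × 143/365 = £1968.6986
Total = £5009.7945

£5009.79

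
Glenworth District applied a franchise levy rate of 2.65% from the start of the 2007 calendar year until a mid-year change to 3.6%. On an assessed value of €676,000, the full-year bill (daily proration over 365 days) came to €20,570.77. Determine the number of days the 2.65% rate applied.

Let d = days at the first rate; then 365 − d days at the second rate.
€676,000 × [2.65%·d + 3.6%·(365−d)] / 365 = €20,570.77
Solving gives d = 214, so the new rate took effect on August 3, 2007.

214 days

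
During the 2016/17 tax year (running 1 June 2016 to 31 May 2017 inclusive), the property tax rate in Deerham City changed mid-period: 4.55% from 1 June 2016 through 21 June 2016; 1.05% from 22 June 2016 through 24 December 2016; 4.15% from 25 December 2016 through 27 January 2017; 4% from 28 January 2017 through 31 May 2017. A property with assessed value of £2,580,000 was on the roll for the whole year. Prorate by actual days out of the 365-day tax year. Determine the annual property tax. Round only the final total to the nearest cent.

£65,592.08

1 June – 21 June 2016: 21 days at 4.55% → £2,580,000 × 4.55% × 21/365 = £6,753.9452
22 June – 24 December 2016: 186 days at 1.05% → £2,580,000 × 1.05% × 186/365 = £13,804.7671
25 December 2016 – 27 January 2017: 34 days at 4.15% → £2,580,000 × 4.15% × 34/365 = £9,973.6438
28 January – 31 May 2017: 124 days at 4% → £2,580,000 × 4% × 124/365 = £35,059.7260
Total = £65,592.0822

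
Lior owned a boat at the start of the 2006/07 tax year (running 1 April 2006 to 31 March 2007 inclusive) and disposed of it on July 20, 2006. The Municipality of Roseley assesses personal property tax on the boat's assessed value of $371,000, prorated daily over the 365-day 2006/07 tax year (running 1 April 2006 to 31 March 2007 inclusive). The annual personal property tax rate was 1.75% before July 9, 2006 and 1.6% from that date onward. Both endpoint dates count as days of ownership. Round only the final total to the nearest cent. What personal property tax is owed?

$1,956.14

April 1 – July 8, 2006: 99 days at 1.75% → $371,000 × 1.75% × 99/365 = $1,760.9795
July 9 – July 20, 2006: 12 days at 1.6% → $371,000 × 1.6% × 12/365 = $195.1562
Total = $1,956.1356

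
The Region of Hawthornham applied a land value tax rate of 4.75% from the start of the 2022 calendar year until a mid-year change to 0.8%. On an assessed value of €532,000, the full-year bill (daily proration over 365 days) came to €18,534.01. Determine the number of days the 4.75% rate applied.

Let d = days at the first rate; then 365 − d days at the second rate.
€532,000 × [4.75%·d + 0.8%·(365−d)] / 365 = €18,534.01
Solving gives d = 248, so the new rate took effect on September 6, 2022.

248 days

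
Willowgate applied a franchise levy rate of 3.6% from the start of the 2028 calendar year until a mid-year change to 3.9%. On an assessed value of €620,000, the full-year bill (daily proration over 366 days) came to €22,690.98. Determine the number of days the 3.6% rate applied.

293 days

Let d = days at the first rate; then 366 − d days at the second rate.
€620,000 × [3.6%·d + 3.9%·(366−d)] / 366 = €22,690.98
Solving gives d = 293, so the new rate took effect on 20 Oct 2028.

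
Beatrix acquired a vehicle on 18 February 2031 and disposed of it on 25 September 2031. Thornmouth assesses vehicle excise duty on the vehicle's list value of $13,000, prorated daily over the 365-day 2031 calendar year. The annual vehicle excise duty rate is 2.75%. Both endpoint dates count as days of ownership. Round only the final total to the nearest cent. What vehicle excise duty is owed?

$215.48

Days held (18 February – 25 September 2031): 220 out of 365
Tax = $13,000 × 2.75% × 220/365 = $215.4795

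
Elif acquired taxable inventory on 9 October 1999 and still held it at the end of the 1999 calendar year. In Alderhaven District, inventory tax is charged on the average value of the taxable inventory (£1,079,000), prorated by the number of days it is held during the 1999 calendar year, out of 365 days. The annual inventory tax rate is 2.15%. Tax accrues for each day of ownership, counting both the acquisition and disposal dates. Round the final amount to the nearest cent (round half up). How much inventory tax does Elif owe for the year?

Days held (9 October – 31 December 1999): 84 out of 365
Tax = £1,079,000 × 2.15% × 84/365 = £5,338.8329

£5,338.83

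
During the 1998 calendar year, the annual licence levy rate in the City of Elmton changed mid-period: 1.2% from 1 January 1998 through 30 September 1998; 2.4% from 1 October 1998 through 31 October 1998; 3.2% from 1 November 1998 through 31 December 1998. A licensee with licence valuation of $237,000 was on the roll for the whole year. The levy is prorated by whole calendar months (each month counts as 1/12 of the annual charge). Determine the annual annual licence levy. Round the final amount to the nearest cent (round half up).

1 January – 30 September 1998: 9 months at 1.2% → $237,000 × 1.2% × 9/12 = $2,133.0000
1 October – 31 October 1998: 1 month at 2.4% → $237,000 × 2.4% × 1/12 = $474.0000
1 November – 31 December 1998: 2 months at 3.2% → $237,000 × 3.2% × 2/12 = $1,264.0000
Total = $3,871.0000

$3,871.00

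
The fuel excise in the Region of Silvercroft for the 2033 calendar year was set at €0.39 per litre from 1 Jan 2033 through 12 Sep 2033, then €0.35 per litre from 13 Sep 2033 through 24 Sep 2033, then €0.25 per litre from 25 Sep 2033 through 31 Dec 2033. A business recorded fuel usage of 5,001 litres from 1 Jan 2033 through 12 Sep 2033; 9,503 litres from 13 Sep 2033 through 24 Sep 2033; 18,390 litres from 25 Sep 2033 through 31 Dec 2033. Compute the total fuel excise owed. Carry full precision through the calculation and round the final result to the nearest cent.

€9873.94

1 Jan – 12 Sep 2033: 5,001 litres at €0.39/litre → €1950.39
13 Sep – 24 Sep 2033: 9,503 litres at €0.35/litre → €3326.05
25 Sep – 31 Dec 2033: 18,390 litres at €0.25/litre → €4597.50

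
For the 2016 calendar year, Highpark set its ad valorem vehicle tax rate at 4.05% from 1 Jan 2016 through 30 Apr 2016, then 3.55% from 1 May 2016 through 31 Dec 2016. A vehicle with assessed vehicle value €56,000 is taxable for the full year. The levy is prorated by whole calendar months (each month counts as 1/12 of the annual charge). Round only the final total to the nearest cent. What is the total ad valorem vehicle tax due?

1 Jan – 30 Apr 2016: 4 months at 4.05% → €56,000 × 4.05% × 4/12 = €756.0000
1 May – 31 Dec 2016: 8 months at 3.55% → €56,000 × 3.55% × 8/12 = €1,325.3333
Total = €2,081.3333

€2,081.33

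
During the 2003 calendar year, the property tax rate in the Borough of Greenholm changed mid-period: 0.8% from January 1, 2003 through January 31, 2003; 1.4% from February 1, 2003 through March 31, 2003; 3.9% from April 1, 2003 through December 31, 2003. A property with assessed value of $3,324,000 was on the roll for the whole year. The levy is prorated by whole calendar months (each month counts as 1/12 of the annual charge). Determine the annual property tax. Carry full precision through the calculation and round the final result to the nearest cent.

January 1 – January 31, 2003: 1 month at 0.8% → $3,324,000 × 0.8% × 1/12 = $2,216.0000
February 1 – March 31, 2003: 2 months at 1.4% → $3,324,000 × 1.4% × 2/12 = $7,756.0000
April 1 – December 31, 2003: 9 months at 3.9% → $3,324,000 × 3.9% × 9/12 = $97,227.0000
Total = $107,199.0000

$107,199.00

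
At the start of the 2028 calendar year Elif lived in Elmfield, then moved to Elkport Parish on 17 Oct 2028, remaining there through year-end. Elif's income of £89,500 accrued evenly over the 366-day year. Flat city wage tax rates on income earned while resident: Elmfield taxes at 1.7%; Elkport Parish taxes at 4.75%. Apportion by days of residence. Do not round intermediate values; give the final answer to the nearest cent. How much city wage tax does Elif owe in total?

£2,088.33

Elmfield, 1 Jan – 16 Oct 2028: 290 days → £89,500 × 1.7% × 290/366 = £1,205.5601
Elkport Parish, 17 Oct – 31 Dec 2028: 76 days → £89,500 × 4.75% × 76/366 = £882.7732
Total = £2,088.3333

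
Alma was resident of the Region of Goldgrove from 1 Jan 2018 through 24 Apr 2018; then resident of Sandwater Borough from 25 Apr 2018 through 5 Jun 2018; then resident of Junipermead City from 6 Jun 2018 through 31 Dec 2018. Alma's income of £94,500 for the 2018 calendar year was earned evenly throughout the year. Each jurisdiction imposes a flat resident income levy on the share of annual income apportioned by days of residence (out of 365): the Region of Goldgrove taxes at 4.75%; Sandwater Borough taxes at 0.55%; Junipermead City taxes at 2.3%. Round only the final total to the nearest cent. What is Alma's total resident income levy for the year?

£2,706.32

The Region of Goldgrove, 1 Jan – 24 Apr 2018: 114 days → £94,500 × 4.75% × 114/365 = £1,401.9658
Sandwater Borough, 25 Apr – 5 Jun 2018: 42 days → £94,500 × 0.55% × 42/365 = £59.8068
Junipermead City, 6 Jun – 31 Dec 2018: 209 days → £94,500 × 2.3% × 209/365 = £1,244.5521
Total = £2,706.3247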